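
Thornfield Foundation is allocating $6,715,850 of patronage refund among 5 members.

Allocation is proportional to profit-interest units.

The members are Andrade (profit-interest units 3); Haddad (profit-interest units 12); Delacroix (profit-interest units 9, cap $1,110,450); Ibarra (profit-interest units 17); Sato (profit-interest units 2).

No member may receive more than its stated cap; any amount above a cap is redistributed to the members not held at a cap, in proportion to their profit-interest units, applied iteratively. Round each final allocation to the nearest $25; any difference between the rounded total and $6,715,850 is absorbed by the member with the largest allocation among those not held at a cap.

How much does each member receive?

Sum of profit-interest units: 43.
Unconstrained shares: Andrade 468,547.67; Haddad 1,874,190.70; Delacroix 1,405,643.02; Ibarra 2,655,103.49; Sato 312,365.12.
Capped: Delacroix ($1,110,450); residual $5,605,400 reallocated over remaining profit-interest units 34.
Redistributed shares: Andrade 494,594.12 → $494,600; Haddad 1,978,376.47 → $1,978,375; Ibarra 2,802,700.00 → $2,802,700; Sato 329,729.41 → $329,725.

Andrade: $494,600; Haddad: $1,978,375; Delacroix: $1,110,450; Ibarra: $2,802,700; Sato: $329,725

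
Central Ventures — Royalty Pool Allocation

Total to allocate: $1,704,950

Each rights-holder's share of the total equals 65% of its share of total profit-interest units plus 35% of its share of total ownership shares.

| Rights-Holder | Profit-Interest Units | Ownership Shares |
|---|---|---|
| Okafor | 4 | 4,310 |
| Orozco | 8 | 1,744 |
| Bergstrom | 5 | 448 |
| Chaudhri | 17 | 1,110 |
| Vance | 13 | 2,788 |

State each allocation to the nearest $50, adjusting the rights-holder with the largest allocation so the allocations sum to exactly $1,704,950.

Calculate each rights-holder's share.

Profit-interest units total 47; ownership shares total 10,400.
Combined weights (65% profit-interest units + 35% ownership shares): Okafor 0.2004; Orozco 0.1693; Bergstrom 0.0842; Chaudhri 0.2725; Vance 0.2736.
Pro-rata amounts: Okafor 341,616.10; Orozco 288,700.22; Bergstrom 143,600.88; Chaudhri 464,534.35; Vance 466,498.46.
After rounding ($50): Okafor $341,600; Orozco $288,700; Bergstrom $143,600; Chaudhri $464,550; Vance $466,500. Sum = $1,704,950.
Rounded total matches; no reconciliation needed.

Okafor: $341,600 | Orozco: $288,700 | Bergstrom: $143,600 | Chaudhri: $464,550 | Vance: $466,500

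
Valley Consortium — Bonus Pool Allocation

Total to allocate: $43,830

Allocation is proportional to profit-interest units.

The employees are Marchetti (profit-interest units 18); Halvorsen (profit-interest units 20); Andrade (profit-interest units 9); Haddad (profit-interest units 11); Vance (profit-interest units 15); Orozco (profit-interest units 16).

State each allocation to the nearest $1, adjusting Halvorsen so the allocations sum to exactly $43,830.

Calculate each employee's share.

Sum of profit-interest units: 89.
Raw shares: Marchetti 18/89 × $43,830 = 8,864.49; Halvorsen 20/89 × $43,830 = 9,849.44; Andrade 9/89 × $43,830 = 4,432.25; Haddad 11/89 × $43,830 = 5,417.19; Vance 15/89 × $43,830 = 7,387.08; Orozco 16/89 × $43,830 = 7,879.55.
After rounding ($1): Marchetti $8,864; Halvorsen $9,849; Andrade $4,432; Haddad $5,417; Vance $7,387; Orozco $7,880. Sum = $43,829.
Difference $43,830 − $43,829 = +$1 applied to Halvorsen: Halvorsen becomes $9,850.

Marchetti: $8,864 · Halvorsen: $9,850 · Andrade: $4,432 · Haddad: $5,417 · Vance: $7,387 · Orozco: $7,880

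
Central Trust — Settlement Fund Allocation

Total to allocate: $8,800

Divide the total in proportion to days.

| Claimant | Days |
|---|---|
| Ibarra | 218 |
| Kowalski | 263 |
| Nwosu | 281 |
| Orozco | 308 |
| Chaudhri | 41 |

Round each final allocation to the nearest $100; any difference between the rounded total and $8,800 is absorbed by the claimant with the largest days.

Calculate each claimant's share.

Combined days = 1,111.
Raw shares: Ibarra 218/1,111 × $8,800 = 1,726.73; Kowalski 263/1,111 × $8,800 = 2,083.17; Nwosu 281/1,111 × $8,800 = 2,225.74; Orozco 308/1,111 × $8,800 = 2,439.60; Chaudhri 41/1,111 × $8,800 = 324.75.
Rounded to nearest $100: Ibarra $1,700; Kowalski $2,100; Nwosu $2,200; Orozco $2,400; Chaudhri $300. Sum = $8,700.
Difference $8,800 − $8,700 = +$100 applied to largest days (Orozco): Orozco becomes $2,500.

Ibarra: $1,700 · Kowalski: $2,100 · Nwosu: $2,200 · Orozco: $2,500 · Chaudhri: $300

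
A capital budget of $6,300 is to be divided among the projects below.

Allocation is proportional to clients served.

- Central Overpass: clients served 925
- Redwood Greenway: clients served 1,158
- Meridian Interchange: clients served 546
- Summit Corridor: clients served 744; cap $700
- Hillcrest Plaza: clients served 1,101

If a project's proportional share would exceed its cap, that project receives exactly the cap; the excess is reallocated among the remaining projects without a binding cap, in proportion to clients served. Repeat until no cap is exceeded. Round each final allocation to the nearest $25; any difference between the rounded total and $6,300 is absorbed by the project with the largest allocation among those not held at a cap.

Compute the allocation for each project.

Central Overpass: $1,400 | Redwood Greenway: $1,725 | Meridian Interchange: $825 | Summit Corridor: $700 | Hillcrest Plaza: $1,650

Clients served total: 4,474.
Proportional shares (ignoring caps): Central Overpass 1,302.53; Redwood Greenway 1,630.62; Meridian Interchange 768.84; Summit Corridor 1,047.65; Hillcrest Plaza 1,550.36.
Cap binds for Summit Corridor ($700); residual $5,600 reallocated over remaining clients served 3,730.
Remaining shares: Central Overpass 1,388.74 → $1,400; Redwood Greenway 1,738.55 → $1,750; Meridian Interchange 819.73 → $825; Hillcrest Plaza 1,652.98 → $1,650.
Rounding difference −$25 applied to Redwood Greenway → $1,725.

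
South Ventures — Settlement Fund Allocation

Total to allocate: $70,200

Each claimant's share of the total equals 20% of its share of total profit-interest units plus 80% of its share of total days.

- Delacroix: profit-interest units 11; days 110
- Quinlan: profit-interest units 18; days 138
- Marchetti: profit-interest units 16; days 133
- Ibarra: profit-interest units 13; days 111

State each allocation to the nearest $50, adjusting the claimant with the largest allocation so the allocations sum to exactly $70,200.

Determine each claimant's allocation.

Totals — profit-interest units 58, days 492.
Composite weights (20% profit-interest units + 80% days): Delacroix 0.2168; Quinlan 0.2865; Marchetti 0.2714; Ibarra 0.2253.
Unrounded shares: Delacroix 15,218.86; Quinlan 20,109.44; Marchetti 19,054.57; Ibarra 15,817.14.
At nearest $50: Delacroix $15,200; Quinlan $20,100; Marchetti $19,050; Ibarra $15,800. Sum = $70,150.
Difference $70,200 − $70,150 = +$50 applied to largest allocation (Quinlan): Quinlan becomes $20,150.

Delacroix: $15,200 · Quinlan: $20,150 · Marchetti: $19,050 · Ibarra: $15,800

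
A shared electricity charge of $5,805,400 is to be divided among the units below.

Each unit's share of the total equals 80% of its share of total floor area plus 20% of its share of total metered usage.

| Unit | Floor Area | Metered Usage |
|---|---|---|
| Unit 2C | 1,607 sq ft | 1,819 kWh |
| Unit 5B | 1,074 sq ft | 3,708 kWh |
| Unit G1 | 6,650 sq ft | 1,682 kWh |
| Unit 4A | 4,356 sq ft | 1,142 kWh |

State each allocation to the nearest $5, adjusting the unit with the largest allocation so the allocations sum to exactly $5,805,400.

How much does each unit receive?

Unit 2C: $798,195 | Unit 5B: $879,975 | Unit G1: $2,490,360 | Unit 4A: $1,636,870

Totals — floor area 13,687, metered usage 8,351.
Blended shares (80% floor area + 20% metered usage): Unit 2C 0.1375; Unit 5B 0.1516; Unit G1 0.4290; Unit 4A 0.2820.
Unrounded shares: Unit 2C 798,197.16; Unit 5B 879,974.59; Unit G1 2,490,357.52; Unit 4A 1,636,870.72.
After rounding ($5): Unit 2C $798,195; Unit 5B $879,975; Unit G1 $2,490,360; Unit 4A $1,636,870. Sum = $5,805,400.
Rounded total matches; no reconciliation needed.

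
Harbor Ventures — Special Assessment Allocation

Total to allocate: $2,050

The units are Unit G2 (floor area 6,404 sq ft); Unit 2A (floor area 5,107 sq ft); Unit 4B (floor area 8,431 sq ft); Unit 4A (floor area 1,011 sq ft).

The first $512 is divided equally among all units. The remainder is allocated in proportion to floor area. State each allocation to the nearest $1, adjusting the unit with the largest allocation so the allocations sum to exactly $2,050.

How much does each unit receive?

Unit G2: $598; Unit 2A: $503; Unit 4B: $747; Unit 4A: $202

Equal tier: $512 ÷ 4 = $128 apiece.
Remainder $1,538 by floor area (total 20,953): Unit G2 470.07 → $470; Unit 2A 374.87 → $375; Unit 4B 618.86 → $619; Unit 4A 74.21 → $74.
Totals: Unit G2 $128 + $470 = $598; Unit 2A $128 + $375 = $503; Unit 4B $128 + $619 = $747; Unit 4A $128 + $74 = $202.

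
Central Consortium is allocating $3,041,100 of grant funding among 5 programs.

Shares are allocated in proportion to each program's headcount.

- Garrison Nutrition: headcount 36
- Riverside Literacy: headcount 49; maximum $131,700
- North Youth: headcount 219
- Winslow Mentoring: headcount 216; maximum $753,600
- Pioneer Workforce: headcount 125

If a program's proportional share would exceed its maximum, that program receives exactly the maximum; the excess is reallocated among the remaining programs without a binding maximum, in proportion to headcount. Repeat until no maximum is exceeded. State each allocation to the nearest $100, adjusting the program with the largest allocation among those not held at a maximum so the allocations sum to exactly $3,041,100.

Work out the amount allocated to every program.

Garrison Nutrition: $204,200 | Riverside Literacy: $131,700 | North Youth: $1,242,500 | Winslow Mentoring: $753,600 | Pioneer Workforce: $709,100

Headcount total: 645.
Unconstrained shares: Garrison Nutrition 169,735.81; Riverside Literacy 231,029.30; North Youth 1,032,559.53; Winslow Mentoring 1,018,414.88; Pioneer Workforce 589,360.47.
Held at cap: Riverside Literacy ($131,700), Winslow Mentoring ($753,600); remaining pool $2,155,800 reallocated over remaining headcount 380.
Remaining shares: Garrison Nutrition 204,233.68 → $204,200; North Youth 1,242,421.58 → $1,242,400; Pioneer Workforce 709,144.74 → $709,100.
Rounding difference +$100 applied to North Youth → $1,242,500.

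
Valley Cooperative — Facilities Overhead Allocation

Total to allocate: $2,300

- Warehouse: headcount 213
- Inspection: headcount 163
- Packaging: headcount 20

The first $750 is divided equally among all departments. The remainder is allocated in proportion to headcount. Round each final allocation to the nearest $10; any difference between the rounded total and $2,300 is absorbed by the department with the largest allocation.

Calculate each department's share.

Equal tier: $750 ÷ 3 = $250 apiece.
Remainder $1,550 by headcount (total 396): Warehouse 833.71 → $830; Inspection 638.01 → $640; Packaging 78.28 → $80.
Totals: Warehouse $250 + $830 = $1,080; Inspection $250 + $640 = $890; Packaging $250 + $80 = $330.

Warehouse: $1,080 · Inspection: $890 · Packaging: $330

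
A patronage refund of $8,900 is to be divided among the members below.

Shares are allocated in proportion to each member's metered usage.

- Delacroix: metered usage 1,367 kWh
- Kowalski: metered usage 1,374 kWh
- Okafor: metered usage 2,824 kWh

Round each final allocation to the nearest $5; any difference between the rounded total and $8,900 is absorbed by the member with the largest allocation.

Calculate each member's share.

Delacroix: $2,185; Kowalski: $2,195; Okafor: $4,520

Combined metered usage = 5,565.
Raw shares: Delacroix 1,367/5,565 × $8,900 = 2,186.22; Kowalski 1,374/5,565 × $8,900 = 2,197.41; Okafor 2,824/5,565 × $8,900 = 4,516.37.
Rounded to nearest $5: Delacroix $2,185; Kowalski $2,195; Okafor $4,515. Sum = $8,895.
Difference $8,900 − $8,895 = +$5 applied to largest allocation (Okafor): Okafor becomes $4,520.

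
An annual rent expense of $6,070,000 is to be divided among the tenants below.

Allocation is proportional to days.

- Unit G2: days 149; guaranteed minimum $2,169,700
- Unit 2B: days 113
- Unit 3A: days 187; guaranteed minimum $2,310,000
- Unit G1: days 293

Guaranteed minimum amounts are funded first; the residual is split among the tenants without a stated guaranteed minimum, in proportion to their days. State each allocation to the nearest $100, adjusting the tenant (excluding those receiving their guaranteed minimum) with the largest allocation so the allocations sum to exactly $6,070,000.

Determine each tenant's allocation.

Fund the minimums — Unit G2 $2,169,700; Unit 3A $2,310,000. Remaining pool $1,590,300.
Remaining pool split over remaining days 406: Unit 2B 442,620.44 → $442,600; Unit G1 1,147,679.56 → $1,147,700.

Unit G2: $2,169,700 · Unit 2B: $442,600 · Unit 3A: $2,310,000 · Unit G1: $1,147,700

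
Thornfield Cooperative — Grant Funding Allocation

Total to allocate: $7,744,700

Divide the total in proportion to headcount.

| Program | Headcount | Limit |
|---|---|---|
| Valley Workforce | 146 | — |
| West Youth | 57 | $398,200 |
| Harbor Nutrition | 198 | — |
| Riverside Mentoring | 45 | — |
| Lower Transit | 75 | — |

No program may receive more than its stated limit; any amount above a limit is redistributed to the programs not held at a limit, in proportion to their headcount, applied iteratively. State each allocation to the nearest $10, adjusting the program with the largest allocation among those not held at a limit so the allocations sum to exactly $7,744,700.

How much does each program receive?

Sum of headcount: 521.
Unconstrained shares: Valley Workforce 2,170,299.81; West Youth 847,308.83; Harbor Nutrition 2,943,283.30; Riverside Mentoring 668,928.02; Lower Transit 1,114,880.04.
Held at cap: West Youth ($398,200); residual $7,346,500 reallocated over remaining headcount 464.
Shares after redistribution: Valley Workforce 2,311,614.22 → $2,311,610; Harbor Nutrition 3,134,928.88 → $3,134,930; Riverside Mentoring 712,483.84 → $712,480; Lower Transit 1,187,473.06 → $1,187,470.
Rounding difference +$10 applied to Harbor Nutrition → $3,134,940.

Valley Workforce: $2,311,610 · West Youth: $398,200 · Harbor Nutrition: $3,134,940 · Riverside Mentoring: $712,480 · Lower Transit: $1,187,470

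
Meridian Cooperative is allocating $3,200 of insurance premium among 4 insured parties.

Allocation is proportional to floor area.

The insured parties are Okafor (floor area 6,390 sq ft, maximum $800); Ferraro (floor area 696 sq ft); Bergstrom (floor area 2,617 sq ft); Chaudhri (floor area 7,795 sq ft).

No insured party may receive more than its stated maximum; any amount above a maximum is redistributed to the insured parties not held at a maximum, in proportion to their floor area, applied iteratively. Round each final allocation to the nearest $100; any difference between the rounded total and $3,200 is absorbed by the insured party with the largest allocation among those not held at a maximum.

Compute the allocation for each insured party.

Combined floor area = 17,498.
Proportional shares (ignoring caps): Okafor 1,168.59; Ferraro 127.28; Bergstrom 478.59; Chaudhri 1,425.53.
Held at cap: Okafor ($800); residual $2,400 reallocated over remaining floor area 11,108.
Shares after redistribution: Ferraro 150.38 → $200; Bergstrom 565.43 → $600; Chaudhri 1,684.19 → $1,700.
Rounding difference −$100 applied to Chaudhri → $1,600.

Okafor: $800; Ferraro: $200; Bergstrom: $600; Chaudhri: $1,600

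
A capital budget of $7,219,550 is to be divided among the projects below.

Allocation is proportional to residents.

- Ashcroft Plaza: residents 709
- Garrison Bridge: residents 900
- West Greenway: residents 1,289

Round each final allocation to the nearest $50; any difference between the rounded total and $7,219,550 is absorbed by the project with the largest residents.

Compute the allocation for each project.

Sum of residents: 709 + 900 + 1,289 = 2,898.
Raw shares: Ashcroft Plaza 1,766,273.62; Garrison Bridge 2,242,096.27; West Greenway 3,211,180.11.
At nearest $50: Ashcroft Plaza $1,766,250; Garrison Bridge $2,242,100; West Greenway $3,211,200. Sum = $7,219,550.
Rounded total matches; no reconciliation needed.

Ashcroft Plaza: $1,766,250 | Garrison Bridge: $2,242,100 | West Greenway: $3,211,200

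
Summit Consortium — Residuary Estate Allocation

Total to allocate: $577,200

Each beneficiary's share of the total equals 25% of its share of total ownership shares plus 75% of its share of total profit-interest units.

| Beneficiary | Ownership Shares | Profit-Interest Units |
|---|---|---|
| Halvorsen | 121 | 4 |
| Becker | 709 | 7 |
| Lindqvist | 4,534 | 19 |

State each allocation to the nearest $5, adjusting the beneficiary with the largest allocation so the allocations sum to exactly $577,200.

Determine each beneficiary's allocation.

Totals — ownership shares 5,364, profit-interest units 30.
Composite weights (25% ownership shares + 75% profit-interest units): Halvorsen 0.1056; Becker 0.2080; Lindqvist 0.6863.
Unrounded shares: Halvorsen 60,975.09; Becker 120,083.21; Lindqvist 396,141.70.
At nearest $5: Halvorsen $60,975; Becker $120,085; Lindqvist $396,140. Sum = $577,200.
Rounded total matches; no reconciliation needed.

Halvorsen: $60,975; Becker: $120,085; Lindqvist: $396,140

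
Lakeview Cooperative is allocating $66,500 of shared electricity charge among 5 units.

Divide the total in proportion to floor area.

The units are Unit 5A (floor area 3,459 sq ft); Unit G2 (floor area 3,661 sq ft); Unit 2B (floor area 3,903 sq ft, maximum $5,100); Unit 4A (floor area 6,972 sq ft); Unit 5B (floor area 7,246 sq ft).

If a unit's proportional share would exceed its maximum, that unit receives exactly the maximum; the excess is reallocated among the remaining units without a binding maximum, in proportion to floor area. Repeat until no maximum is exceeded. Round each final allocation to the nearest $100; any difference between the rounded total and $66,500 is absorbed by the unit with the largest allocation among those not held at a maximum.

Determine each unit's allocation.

Unit 5A: $10,000 | Unit G2: $10,500 | Unit 2B: $5,100 | Unit 4A: $20,100 | Unit 5B: $20,800

Total floor area = 25,241.
Pro-rata shares before constraints: Unit 5A 9,113.09; Unit G2 9,645.28; Unit 2B 10,282.85; Unit 4A 18,368.45; Unit 5B 19,090.33.
Cap binds for Unit 2B ($5,100); balance $61,400 reallocated over remaining floor area 21,338.
Redistributed shares: Unit 5A 9,953.26 → $10,000; Unit G2 10,534.51 → $10,500; Unit 4A 20,061.90 → $20,100; Unit 5B 20,850.33 → $20,900.
Rounding difference −$100 applied to Unit 5B → $20,800.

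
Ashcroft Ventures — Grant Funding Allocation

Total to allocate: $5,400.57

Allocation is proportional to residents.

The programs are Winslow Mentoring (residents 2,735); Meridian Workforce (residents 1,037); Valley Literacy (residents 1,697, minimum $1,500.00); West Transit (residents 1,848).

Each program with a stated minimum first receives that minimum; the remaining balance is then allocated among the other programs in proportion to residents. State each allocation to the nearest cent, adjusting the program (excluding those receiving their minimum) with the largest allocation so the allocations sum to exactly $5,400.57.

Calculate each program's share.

Winslow Mentoring: $1,898.23 | Meridian Workforce: $719.73 | Valley Literacy: $1,500.00 | West Transit: $1,282.61

Minimums first: Valley Literacy $1,500.00. Residual $3,900.57.
Residual split over remaining residents 5,620: Winslow Mentoring 1,898.2311 → $1,898.23; Meridian Workforce 719.7315 → $719.73; West Transit 1,282.6074 → $1,282.61.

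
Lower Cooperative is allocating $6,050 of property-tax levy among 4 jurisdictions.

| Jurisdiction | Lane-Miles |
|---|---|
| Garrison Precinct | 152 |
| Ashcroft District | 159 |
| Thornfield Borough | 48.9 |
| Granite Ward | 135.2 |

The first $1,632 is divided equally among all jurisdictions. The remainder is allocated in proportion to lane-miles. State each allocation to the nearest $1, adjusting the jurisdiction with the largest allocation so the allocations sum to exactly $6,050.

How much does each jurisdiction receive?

$1,632 shared equally gives $408 per jurisdiction.
Remainder $4,418 by lane-miles (total 495.1): Garrison Precinct 1,356.36 → $1,356; Ashcroft District 1,418.83 → $1,419; Thornfield Borough 436.36 → $436; Granite Ward 1,206.45 → $1,206.
Rounding difference +$1 on remainder applied to Ashcroft District.
Totals: Garrison Precinct $408 + $1,356 = $1,764; Ashcroft District $408 + $1,420 = $1,828; Thornfield Borough $408 + $436 = $844; Granite Ward $408 + $1,206 = $1,614.

Garrison Precinct: $1,764; Ashcroft District: $1,828; Thornfield Borough: $844; Granite Ward: $1,614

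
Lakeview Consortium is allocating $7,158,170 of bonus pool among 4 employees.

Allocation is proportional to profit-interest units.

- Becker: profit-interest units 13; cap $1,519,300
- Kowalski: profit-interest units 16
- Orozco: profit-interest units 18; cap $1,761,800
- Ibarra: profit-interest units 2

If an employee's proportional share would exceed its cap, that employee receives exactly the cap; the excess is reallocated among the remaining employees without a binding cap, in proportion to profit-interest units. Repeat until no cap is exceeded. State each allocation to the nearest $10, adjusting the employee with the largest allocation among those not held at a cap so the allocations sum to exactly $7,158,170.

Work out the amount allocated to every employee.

Sum of profit-interest units: 49.
Unconstrained shares: Becker 1,899,106.33; Kowalski 2,337,361.63; Orozco 2,629,531.84; Ibarra 292,170.20.
Capped: Becker ($1,519,300), Orozco ($1,761,800); residual $3,877,070 reallocated over remaining profit-interest units 18.
Remaining shares: Kowalski 3,446,284.44 → $3,446,280; Ibarra 430,785.56 → $430,790.

Becker: $1,519,300; Kowalski: $3,446,280; Orozco: $1,761,800; Ibarra: $430,790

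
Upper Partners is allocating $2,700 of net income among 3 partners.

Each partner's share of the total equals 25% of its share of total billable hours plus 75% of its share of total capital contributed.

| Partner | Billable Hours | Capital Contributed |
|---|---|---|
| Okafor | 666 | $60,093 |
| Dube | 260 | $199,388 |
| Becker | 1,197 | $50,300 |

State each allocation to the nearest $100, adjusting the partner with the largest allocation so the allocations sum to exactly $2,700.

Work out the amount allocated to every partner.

Okafor: $600 | Dube: $1,400 | Becker: $700

Totals — billable hours 2,123, capital contributed 309,781.
Composite weights (25% billable hours + 75% capital contributed): Okafor 0.2239; Dube 0.5133; Becker 0.2627.
Raw shares: Okafor 604.57; Dube 1,386.04; Becker 709.39.
Rounded to nearest $100: Okafor $600; Dube $1,400; Becker $700. Sum = $2,700.
No rounding difference to absorb.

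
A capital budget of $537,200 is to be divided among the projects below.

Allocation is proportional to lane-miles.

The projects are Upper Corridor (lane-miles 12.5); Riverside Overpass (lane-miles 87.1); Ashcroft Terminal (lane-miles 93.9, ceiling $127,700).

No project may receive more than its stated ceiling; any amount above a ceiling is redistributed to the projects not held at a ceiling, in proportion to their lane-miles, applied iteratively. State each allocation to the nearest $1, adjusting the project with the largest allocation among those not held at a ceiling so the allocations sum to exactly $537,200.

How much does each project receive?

Total lane-miles = 193.5.
Unconstrained shares: Upper Corridor 34,702.84; Riverside Overpass 241,809.41; Ashcroft Terminal 260,687.75.
Held at cap: Ashcroft Terminal ($127,700); balance $409,500 reallocated over remaining lane-miles 99.6.
Remaining shares: Upper Corridor 51,393.07 → $51,393; Riverside Overpass 358,106.93 → $358,107.

Upper Corridor: $51,393 · Riverside Overpass: $358,107 · Ashcroft Terminal: $127,700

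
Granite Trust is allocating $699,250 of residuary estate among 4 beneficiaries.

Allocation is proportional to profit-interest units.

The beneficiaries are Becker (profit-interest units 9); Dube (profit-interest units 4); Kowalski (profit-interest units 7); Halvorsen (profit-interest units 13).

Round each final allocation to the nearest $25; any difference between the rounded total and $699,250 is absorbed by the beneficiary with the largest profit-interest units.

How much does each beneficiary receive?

Becker: $190,700; Dube: $84,750; Kowalski: $148,325; Halvorsen: $275,475

Profit-interest units total: 33.
Raw shares: Becker 9/33 × $699,250 = 190,704.55; Dube 4/33 × $699,250 = 84,757.58; Kowalski 7/33 × $699,250 = 148,325.76; Halvorsen 13/33 × $699,250 = 275,462.12.
After rounding ($25): Becker $190,700; Dube $84,750; Kowalski $148,325; Halvorsen $275,450. Sum = $699,225.
Difference $699,250 − $699,225 = +$25 applied to largest profit-interest units (Halvorsen): Halvorsen becomes $275,475.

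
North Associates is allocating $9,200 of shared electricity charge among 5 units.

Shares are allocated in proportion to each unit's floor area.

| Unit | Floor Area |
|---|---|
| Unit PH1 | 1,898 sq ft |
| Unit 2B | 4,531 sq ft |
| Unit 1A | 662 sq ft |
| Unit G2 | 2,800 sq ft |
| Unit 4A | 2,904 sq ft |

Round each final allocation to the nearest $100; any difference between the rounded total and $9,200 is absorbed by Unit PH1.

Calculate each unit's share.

Combined floor area = 12,795.
Raw shares: Unit PH1 1,898/12,795 × $9,200 = 1,364.72; Unit 2B 4,531/12,795 × $9,200 = 3,257.93; Unit 1A 662/12,795 × $9,200 = 476.00; Unit G2 2,800/12,795 × $9,200 = 2,013.29; Unit 4A 2,904/12,795 × $9,200 = 2,088.07.
After rounding ($100): Unit PH1 $1,400; Unit 2B $3,300; Unit 1A $500; Unit G2 $2,000; Unit 4A $2,100. Sum = $9,300.
Difference $9,200 − $9,300 = −$100 applied to Unit PH1: Unit PH1 becomes $1,300.

Unit PH1: $1,300; Unit 2B: $3,300; Unit 1A: $500; Unit G2: $2,000; Unit 4A: $2,100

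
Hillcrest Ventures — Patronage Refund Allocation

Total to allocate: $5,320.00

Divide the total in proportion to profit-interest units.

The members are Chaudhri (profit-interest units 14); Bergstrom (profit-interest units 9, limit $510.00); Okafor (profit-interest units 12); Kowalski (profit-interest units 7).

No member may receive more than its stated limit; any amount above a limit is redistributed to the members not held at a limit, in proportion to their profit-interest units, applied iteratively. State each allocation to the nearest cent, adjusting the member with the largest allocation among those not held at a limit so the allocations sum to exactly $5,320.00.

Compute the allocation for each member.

Profit-interest units total: 42.
Unconstrained shares: Chaudhri 1,773.3333; Bergstrom 1,140.0000; Okafor 1,520.0000; Kowalski 886.6667.
Held at cap: Bergstrom ($510.00); balance $4,810.00 reallocated over remaining profit-interest units 33.
Remaining shares: Chaudhri 2,040.6061 → $2,040.61; Okafor 1,749.0909 → $1,749.09; Kowalski 1,020.3030 → $1,020.30.

Chaudhri: $2,040.61 · Bergstrom: $510.00 · Okafor: $1,749.09 · Kowalski: $1,020.30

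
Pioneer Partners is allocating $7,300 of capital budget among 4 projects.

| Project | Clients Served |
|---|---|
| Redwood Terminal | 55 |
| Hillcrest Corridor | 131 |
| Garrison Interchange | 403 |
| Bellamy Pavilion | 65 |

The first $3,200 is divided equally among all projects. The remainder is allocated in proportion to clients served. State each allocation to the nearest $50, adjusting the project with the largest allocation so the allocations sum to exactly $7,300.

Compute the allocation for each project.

Redwood Terminal: $1,150; Hillcrest Corridor: $1,600; Garrison Interchange: $3,350; Bellamy Pavilion: $1,200

First tranche $3,200 split equally: $800 each.
Remainder $4,100 by clients served (total 654): Redwood Terminal 344.80 → $350; Hillcrest Corridor 821.25 → $800; Garrison Interchange 2,526.45 → $2,550; Bellamy Pavilion 407.49 → $400.
Totals: Redwood Terminal $800 + $350 = $1,150; Hillcrest Corridor $800 + $800 = $1,600; Garrison Interchange $800 + $2,550 = $3,350; Bellamy Pavilion $800 + $400 = $1,200.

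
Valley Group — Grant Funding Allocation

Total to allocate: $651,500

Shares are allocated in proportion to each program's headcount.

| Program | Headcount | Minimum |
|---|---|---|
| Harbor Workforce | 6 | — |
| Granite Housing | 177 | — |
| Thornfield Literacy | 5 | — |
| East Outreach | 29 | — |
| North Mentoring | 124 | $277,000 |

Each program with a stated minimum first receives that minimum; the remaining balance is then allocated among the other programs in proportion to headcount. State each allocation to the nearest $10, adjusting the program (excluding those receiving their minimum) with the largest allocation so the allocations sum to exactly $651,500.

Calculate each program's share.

Fund the minimums — North Mentoring $277,000. Residual $374,500.
Residual split over remaining headcount 217: Harbor Workforce 10,354.84 → $10,350; Granite Housing 305,467.74 → $305,470; Thornfield Literacy 8,629.03 → $8,630; East Outreach 50,048.39 → $50,050.

Harbor Workforce: $10,350; Granite Housing: $305,470; Thornfield Literacy: $8,630; East Outreach: $50,050; North Mentoring: $277,000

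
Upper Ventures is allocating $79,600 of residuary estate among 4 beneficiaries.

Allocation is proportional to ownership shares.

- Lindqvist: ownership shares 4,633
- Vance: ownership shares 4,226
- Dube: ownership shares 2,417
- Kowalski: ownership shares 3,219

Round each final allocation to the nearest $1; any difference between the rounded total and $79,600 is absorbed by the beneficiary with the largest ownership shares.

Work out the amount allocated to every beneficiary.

Ownership shares total: 14,495.
Proportional shares: Lindqvist 4,633/14,495 × $79,600 = 25,442.35; Vance 4,226/14,495 × $79,600 = 23,207.29; Dube 2,417/14,495 × $79,600 = 13,273.07; Kowalski 3,219/14,495 × $79,600 = 17,677.30.
Rounded to nearest $1: Lindqvist $25,442; Vance $23,207; Dube $13,273; Kowalski $17,677. Sum = $79,599.
Difference $79,600 − $79,599 = +$1 applied to largest ownership shares (Lindqvist): Lindqvist becomes $25,443.

Lindqvist: $25,443 · Vance: $23,207 · Dube: $13,273 · Kowalski: $17,677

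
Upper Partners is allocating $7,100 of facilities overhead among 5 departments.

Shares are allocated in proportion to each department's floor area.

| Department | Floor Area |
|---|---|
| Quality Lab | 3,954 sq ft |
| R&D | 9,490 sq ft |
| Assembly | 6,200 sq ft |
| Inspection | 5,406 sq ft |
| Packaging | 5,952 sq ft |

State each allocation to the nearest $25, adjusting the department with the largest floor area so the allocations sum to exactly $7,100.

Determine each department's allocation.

Total floor area = 31,002.
Pro-rata amounts: Quality Lab 3,954/31,002 × $7,100 = 905.54; R&D 9,490/31,002 × $7,100 = 2,173.38; Assembly 6,200/31,002 × $7,100 = 1,419.91; Inspection 5,406/31,002 × $7,100 = 1,238.07; Packaging 5,952/31,002 × $7,100 = 1,363.11.
Rounded to nearest $25: Quality Lab $900; R&D $2,175; Assembly $1,425; Inspection $1,250; Packaging $1,375. Sum = $7,125.
Difference $7,100 − $7,125 = −$25 applied to largest floor area (R&D): R&D becomes $2,150.

Quality Lab: $900 | R&D: $2,150 | Assembly: $1,425 | Inspection: $1,250 | Packaging: $1,375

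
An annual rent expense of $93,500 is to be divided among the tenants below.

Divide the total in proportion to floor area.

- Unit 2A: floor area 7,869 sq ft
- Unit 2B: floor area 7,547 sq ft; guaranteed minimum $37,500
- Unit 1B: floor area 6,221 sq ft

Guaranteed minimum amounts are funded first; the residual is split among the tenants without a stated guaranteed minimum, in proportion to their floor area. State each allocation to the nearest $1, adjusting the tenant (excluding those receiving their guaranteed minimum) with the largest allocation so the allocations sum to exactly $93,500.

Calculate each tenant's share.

Guaranteed amounts: Unit 2B $37,500. Remaining pool $56,000.
Remaining pool split over remaining floor area 14,090: Unit 2A 31,274.95 → $31,275; Unit 1B 24,725.05 → $24,725.

Unit 2A: $31,275; Unit 2B: $37,500; Unit 1B: $24,725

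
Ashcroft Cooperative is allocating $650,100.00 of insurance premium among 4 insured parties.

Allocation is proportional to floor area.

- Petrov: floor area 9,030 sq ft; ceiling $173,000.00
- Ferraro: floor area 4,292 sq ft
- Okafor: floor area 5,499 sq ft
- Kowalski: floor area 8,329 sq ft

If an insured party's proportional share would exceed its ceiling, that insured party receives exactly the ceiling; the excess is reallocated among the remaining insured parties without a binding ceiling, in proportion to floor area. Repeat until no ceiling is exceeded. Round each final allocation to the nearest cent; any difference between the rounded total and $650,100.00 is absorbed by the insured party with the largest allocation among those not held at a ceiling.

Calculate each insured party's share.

Floor area total: 27,150.
Pro-rata shares before constraints: Petrov 216,221.10497; Ferraro 102,770.8729; Okafor 131,672.1878; Kowalski 199,435.8343.
Held at cap: Petrov ($173,000.00); remaining pool $477,100.00 reallocated over remaining floor area 18,120.
Redistributed shares: Ferraro 113,008.4547 → $113,008.45; Okafor 144,788.7914 → $144,788.79; Kowalski 219,302.7539 → $219,302.75.
Rounding difference +$0.01 applied to Kowalski → $219,302.76.

Petrov: $173,000.00; Ferraro: $113,008.45; Okafor: $144,788.79; Kowalski: $219,302.76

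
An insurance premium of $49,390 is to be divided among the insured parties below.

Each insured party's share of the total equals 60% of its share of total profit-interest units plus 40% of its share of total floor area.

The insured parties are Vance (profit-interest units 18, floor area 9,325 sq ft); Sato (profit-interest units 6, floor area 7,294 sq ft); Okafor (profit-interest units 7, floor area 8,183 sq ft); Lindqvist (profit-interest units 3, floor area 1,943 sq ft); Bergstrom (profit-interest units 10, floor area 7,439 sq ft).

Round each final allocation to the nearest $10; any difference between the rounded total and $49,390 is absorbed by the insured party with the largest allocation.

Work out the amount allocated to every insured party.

Vance: $17,520 · Sato: $8,260 · Okafor: $9,440 · Lindqvist: $3,140 · Bergstrom: $11,030

Totals — profit-interest units 44, floor area 34,184.
Blended shares (60% profit-interest units + 40% floor area): Vance 0.3546; Sato 0.1672; Okafor 0.1912; Lindqvist 0.0636; Bergstrom 0.2234.
Raw shares: Vance 17,512.21; Sato 8,256.43; Okafor 9,443.71; Lindqvist 3,143.42; Bergstrom 11,034.23.
At nearest $10: Vance $17,510; Sato $8,260; Okafor $9,440; Lindqvist $3,140; Bergstrom $11,030. Sum = $49,380.
Difference $49,390 − $49,380 = +$10 applied to largest allocation (Vance): Vance becomes $17,520.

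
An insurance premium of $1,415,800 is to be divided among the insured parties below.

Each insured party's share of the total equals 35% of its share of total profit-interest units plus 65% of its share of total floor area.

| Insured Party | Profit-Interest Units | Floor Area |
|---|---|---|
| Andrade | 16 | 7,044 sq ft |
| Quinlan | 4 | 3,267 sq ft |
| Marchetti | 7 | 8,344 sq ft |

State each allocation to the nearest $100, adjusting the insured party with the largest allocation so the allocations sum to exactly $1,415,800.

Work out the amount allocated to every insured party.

Profit-interest units total 27; floor area total 18,655.
Combined weights (35% profit-interest units + 65% floor area): Andrade 0.4528; Quinlan 0.1657; Marchetti 0.3815.
Raw shares: Andrade 641,135.05; Quinlan 234,576.26; Marchetti 540,088.69.
Rounded to nearest $100: Andrade $641,100; Quinlan $234,600; Marchetti $540,100. Sum = $1,415,800.
Rounded total matches; no reconciliation needed.

Andrade: $641,100 | Quinlan: $234,600 | Marchetti: $540,100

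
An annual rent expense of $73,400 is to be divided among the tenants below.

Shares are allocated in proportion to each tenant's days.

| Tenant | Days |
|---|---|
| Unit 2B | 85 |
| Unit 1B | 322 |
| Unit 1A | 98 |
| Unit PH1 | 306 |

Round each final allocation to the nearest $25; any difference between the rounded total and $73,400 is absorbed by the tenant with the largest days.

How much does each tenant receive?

Sum of days: 811.
Unrounded shares: Unit 2B 85/811 × $73,400 = 7,692.97; Unit 1B 322/811 × $73,400 = 29,142.79; Unit 1A 98/811 × $73,400 = 8,869.54; Unit PH1 306/811 × $73,400 = 27,694.70.
At nearest $25: Unit 2B $7,700; Unit 1B $29,150; Unit 1A $8,875; Unit PH1 $27,700. Sum = $73,425.
Difference $73,400 − $73,425 = −$25 applied to largest days (Unit 1B): Unit 1B becomes $29,125.

Unit 2B: $7,700 | Unit 1B: $29,125 | Unit 1A: $8,875 | Unit PH1: $27,700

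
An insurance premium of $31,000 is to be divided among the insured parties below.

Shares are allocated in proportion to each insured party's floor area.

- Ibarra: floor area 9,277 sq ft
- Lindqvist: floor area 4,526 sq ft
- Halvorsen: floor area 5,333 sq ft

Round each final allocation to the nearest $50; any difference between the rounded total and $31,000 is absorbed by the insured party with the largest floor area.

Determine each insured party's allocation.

Ibarra: $15,000 | Lindqvist: $7,350 | Halvorsen: $8,650

Floor area total: 19,136.
Unrounded shares: Ibarra 9,277/19,136 × $31,000 = 15,028.58; Lindqvist 4,526/19,136 × $31,000 = 7,332.04; Halvorsen 5,333/19,136 × $31,000 = 8,639.37.
After rounding ($50): Ibarra $15,050; Lindqvist $7,350; Halvorsen $8,650. Sum = $31,050.
Difference $31,000 − $31,050 = −$50 applied to largest floor area (Ibarra): Ibarra becomes $15,000.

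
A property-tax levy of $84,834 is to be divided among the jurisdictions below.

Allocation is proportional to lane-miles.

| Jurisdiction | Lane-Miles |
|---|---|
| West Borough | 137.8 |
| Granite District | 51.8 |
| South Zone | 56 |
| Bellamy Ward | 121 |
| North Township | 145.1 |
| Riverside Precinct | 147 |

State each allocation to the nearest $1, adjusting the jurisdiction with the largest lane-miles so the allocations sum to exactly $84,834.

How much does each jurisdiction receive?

West Borough: $17,747; Granite District: $6,671; South Zone: $7,212; Bellamy Ward: $15,584; North Township: $18,687; Riverside Precinct: $18,933

Total lane-miles = 658.7.
Raw shares: West Borough 137.8/658.7 × $84,834 = 17,747.27; Granite District 51.8/658.7 × $84,834 = 6,671.32; South Zone 56/658.7 × $84,834 = 7,212.24; Bellamy Ward 121/658.7 × $84,834 = 15,583.59; North Township 145.1/658.7 × $84,834 = 18,687.43; Riverside Precinct 147/658.7 × $84,834 = 18,932.14.
At nearest $1: West Borough $17,747; Granite District $6,671; South Zone $7,212; Bellamy Ward $15,584; North Township $18,687; Riverside Precinct $18,932. Sum = $84,833.
Difference $84,834 − $84,833 = +$1 applied to largest lane-miles (Riverside Precinct): Riverside Precinct becomes $18,933.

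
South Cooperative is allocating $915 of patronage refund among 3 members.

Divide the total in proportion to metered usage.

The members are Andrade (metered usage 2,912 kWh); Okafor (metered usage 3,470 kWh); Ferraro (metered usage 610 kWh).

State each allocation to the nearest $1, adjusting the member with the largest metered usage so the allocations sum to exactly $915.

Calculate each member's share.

Andrade: $381; Okafor: $454; Ferraro: $80

Metered usage total: 2,912 + 3,470 + 610 = 6,992.
Unrounded shares: Andrade 381.08; Okafor 454.10; Ferraro 79.83.
After rounding ($1): Andrade $381; Okafor $454; Ferraro $80. Sum = $915.
No rounding difference to absorb.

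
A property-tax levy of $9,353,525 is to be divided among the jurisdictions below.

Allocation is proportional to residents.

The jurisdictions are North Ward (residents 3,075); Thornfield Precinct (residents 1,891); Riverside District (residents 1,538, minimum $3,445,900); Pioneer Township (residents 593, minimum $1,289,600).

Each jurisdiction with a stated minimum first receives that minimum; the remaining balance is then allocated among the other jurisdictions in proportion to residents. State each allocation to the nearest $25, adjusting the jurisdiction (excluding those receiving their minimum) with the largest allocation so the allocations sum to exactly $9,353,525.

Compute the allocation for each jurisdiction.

Fund the minimums — Riverside District $3,445,900; Pioneer Township $1,289,600. Balance $4,618,025.
Balance split over remaining residents 4,966: North Ward 2,859,530.18 → $2,859,525; Thornfield Precinct 1,758,494.82 → $1,758,500.

North Ward: $2,859,525; Thornfield Precinct: $1,758,500; Riverside District: $3,445,900; Pioneer Township: $1,289,600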